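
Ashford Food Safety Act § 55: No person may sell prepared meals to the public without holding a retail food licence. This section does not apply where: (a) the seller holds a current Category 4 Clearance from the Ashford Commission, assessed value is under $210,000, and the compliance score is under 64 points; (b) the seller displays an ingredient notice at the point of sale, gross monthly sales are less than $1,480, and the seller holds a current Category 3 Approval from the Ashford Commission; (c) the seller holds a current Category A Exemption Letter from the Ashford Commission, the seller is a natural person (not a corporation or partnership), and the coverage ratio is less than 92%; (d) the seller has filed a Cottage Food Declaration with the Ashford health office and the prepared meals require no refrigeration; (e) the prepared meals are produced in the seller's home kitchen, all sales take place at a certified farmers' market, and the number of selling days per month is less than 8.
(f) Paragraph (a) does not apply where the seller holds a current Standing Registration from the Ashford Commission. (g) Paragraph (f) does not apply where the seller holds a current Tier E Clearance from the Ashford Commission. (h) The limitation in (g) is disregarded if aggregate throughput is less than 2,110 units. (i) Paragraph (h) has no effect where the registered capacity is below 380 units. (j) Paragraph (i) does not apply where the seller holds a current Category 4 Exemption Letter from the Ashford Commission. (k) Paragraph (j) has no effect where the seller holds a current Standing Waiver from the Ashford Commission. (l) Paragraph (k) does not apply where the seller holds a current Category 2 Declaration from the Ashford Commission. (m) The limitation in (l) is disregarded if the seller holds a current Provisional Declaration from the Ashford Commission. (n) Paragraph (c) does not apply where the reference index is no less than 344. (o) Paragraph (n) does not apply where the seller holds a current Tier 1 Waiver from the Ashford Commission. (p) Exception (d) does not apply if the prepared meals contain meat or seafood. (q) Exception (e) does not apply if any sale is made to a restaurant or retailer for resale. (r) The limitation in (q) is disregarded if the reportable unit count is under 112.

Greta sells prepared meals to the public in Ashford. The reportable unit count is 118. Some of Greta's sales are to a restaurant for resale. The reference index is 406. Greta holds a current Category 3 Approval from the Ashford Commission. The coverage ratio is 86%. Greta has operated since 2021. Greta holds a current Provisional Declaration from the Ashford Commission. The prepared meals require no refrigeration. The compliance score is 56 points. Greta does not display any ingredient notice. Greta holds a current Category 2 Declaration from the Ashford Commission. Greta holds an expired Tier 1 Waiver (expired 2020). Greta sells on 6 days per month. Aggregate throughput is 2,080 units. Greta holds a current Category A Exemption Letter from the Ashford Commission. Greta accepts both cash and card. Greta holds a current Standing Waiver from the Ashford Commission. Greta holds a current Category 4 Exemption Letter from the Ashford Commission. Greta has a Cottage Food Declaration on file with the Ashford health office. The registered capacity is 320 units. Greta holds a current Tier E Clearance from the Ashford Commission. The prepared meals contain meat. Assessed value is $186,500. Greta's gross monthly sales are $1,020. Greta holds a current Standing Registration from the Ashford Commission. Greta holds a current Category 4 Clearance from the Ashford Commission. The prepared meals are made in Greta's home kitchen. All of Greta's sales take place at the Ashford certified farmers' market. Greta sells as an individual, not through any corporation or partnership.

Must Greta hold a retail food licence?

No — exception (a) applies; Greta is not required to hold a retail food licence.

All of (a)'s requirements are met (a current Category 4 Clearance is held; assessed value is $186,500, under the $210,000 limit; the compliance score is 56 points, under the 64 points limit). Under paragraphs (f)–(m): (f) operates (a current Standing Registration is held), but is displaced by (g): (g) is engaged — a current Tier E Clearance is held. (h) would limit (g) — aggregate throughput is 2,080 units, less than the 2,110 units limit — but (i) sets (h) aside: (i) operates against (h): the registered capacity is 320 units, below the 380 units limit. (j) is engaged (a current Category 4 Exemption Letter is held), but is itself disapplied by (k): (k) operates against (j): a current Standing Waiver is held. (l) is engaged (a current Category 2 Declaration is held), but is set aside by (m): (m) is engaged — a current Provisional Declaration is held. So (a) applies.
Exception (b) requires that the seller displays an ingredient notice at the point of sale; but no ingredient notice is displayed, so (b) is unavailable.
Exception (c): a current Category A Exemption Letter is held; the seller is a natural person; the coverage ratio is 86%, less than the 92% limit — every condition holds. Turning to paragraphs (n)–(o): (n) operates against (c): the reference index is 406, meeting the 344 threshold. (o), which would lift (n), is not engaged — there is no Tier 1 Waiver in force. (c) is therefore removed.
Exception (d): a Cottage Food Declaration is on file; the prepared meals are shelf-stable — every condition holds. However, paragraph (p) must be considered: (p) is triggered — the prepared meals contain meat. (d) is therefore removed.
All of (e)'s requirements are met (the prepared meals are home-kitchen produced; all sales are at a certified farmers' market; the number of selling days per month is 6, less than the 8 limit). However, paragraphs (q)–(r) must be considered: (q) is engaged — some sales are to a restaurant for resale. (r), which would lift (q), does not operate here — the reportable unit count is 118, not under 112. So (e) is unavailable.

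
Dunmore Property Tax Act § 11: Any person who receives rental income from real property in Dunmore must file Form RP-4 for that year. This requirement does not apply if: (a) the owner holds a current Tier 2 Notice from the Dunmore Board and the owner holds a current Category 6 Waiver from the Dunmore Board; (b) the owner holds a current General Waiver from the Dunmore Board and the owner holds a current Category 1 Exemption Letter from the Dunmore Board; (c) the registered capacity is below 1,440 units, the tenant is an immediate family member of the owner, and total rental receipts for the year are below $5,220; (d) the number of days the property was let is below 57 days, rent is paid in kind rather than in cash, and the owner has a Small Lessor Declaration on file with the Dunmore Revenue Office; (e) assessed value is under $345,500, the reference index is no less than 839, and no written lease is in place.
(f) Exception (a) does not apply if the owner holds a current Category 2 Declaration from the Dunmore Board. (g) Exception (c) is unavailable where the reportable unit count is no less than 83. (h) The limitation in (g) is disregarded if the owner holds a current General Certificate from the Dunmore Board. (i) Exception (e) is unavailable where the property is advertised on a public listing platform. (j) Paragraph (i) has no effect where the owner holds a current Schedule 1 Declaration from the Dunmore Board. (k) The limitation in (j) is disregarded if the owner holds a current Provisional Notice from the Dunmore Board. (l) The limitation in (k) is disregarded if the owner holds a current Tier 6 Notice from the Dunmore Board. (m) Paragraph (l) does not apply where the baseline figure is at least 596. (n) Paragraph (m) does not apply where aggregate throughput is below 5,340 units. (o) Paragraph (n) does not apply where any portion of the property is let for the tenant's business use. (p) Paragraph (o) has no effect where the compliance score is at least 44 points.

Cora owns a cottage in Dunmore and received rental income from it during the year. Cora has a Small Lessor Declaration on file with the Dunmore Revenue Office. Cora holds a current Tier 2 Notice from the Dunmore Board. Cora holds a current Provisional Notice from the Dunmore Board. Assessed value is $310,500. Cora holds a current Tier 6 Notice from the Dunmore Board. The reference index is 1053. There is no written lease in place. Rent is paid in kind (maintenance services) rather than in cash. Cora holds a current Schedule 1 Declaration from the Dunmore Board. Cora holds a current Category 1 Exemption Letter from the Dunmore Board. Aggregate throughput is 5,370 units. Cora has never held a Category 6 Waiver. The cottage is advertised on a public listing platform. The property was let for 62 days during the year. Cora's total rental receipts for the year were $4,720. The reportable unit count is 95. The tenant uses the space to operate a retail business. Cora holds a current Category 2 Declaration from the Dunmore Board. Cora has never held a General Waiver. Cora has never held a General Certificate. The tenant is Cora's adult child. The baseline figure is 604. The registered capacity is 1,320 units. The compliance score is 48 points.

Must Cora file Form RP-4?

Yes — Cora must file Form RP-4.

Exception (a) fails — there is no Category 6 Waiver in force.
Exception (b) does not apply: the General Waiver is not current.
Exception (c) is satisfied on its face — the registered capacity is 1,320 units, below the 1,440 units limit; the tenant is an immediate family member; total rental receipts for the year are $4,720, below the $5,220 limit. Turning to paragraphs (g)–(h): (g) is engaged — the reportable unit count is 95, meeting the 83 threshold. (h), which would lift (g), is not engaged — no current General Certificate is held. (c) is therefore removed.
Exception (d) does not apply: the number of days the property was let is 62 days, not below 57 days.
Exception (e)'s conditions are all satisfied: assessed value is $310,500, under the $345,500 limit; the reference index is 1,053, meeting the 839 threshold; there is no written lease. However, paragraphs (i)–(p) must be considered: (i) is engaged — the property is publicly advertised. (j) would limit (i) — a current Schedule 1 Declaration is held — but (k) sets (j) aside: (k) operates against (j): a current Provisional Notice is held. (l) is engaged (a current Tier 6 Notice is held), but is overridden by (m): (m) operates against (l): the baseline figure is 604, meeting the 596 threshold. (n) does not operate here (aggregate throughput is 5,370 units, not below 5,340 units), so (m) stands. Exception (e) does not apply.
None of the exceptions is available; § 11 applies in full.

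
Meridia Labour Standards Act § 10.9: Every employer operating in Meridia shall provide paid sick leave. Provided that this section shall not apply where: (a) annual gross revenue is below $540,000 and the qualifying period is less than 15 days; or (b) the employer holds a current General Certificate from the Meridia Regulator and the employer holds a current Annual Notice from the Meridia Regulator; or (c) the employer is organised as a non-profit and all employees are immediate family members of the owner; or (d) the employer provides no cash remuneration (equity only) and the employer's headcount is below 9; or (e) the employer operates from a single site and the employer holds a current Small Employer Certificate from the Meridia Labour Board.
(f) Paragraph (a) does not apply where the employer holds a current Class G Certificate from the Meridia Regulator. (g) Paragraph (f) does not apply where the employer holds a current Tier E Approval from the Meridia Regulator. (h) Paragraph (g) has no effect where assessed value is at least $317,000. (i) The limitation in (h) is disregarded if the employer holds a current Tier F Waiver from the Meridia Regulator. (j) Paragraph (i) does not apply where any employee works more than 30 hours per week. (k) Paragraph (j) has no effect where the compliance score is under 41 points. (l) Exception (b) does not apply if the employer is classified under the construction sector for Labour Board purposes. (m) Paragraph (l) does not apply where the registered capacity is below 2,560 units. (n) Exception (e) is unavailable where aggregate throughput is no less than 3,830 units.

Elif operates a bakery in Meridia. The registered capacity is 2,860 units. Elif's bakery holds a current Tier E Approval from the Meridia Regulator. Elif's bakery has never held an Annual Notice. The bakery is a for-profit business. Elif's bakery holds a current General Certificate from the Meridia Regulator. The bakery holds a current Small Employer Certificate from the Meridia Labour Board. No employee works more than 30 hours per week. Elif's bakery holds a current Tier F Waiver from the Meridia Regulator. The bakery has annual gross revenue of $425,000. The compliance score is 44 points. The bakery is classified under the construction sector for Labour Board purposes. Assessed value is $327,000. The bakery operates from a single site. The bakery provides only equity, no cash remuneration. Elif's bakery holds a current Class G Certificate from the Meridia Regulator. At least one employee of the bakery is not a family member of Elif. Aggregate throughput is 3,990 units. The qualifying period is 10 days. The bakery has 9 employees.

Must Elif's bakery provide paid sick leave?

Exception (a): annual gross revenue is $425,000, below the $540,000 limit; the qualifying period is 10 days, less than the 15 days limit — every condition holds. Under paragraphs (f)–(k): (f) is engaged (a current Class G Certificate is held), but is itself disapplied by (g): (g) applies — a current Tier E Approval is held. (h) is triggered (assessed value is $327,000, meeting the $317,000 threshold), but is overridden by (i): (i) operates — a current Tier F Waiver is held. (j), which would lift (i), is not triggered — no employee exceeds 30 hours/week. Exception (a) stands.
Exception (b) fails — the Annual Notice is not current.
Exception (c) does not apply: the employer is for-profit.
Exception (d) does not apply: the employer's headcount is 9, not below 9.
All of (e)'s requirements are met (the employer operates from a single site; a current Small Employer Certificate is held). Turning to paragraph (n): (n) is engaged — aggregate throughput is 3,990 units, meeting the 3,830 units threshold. (e) is therefore removed.

No — exception (a) applies; Elif's bakery is not required to provide paid sick leave.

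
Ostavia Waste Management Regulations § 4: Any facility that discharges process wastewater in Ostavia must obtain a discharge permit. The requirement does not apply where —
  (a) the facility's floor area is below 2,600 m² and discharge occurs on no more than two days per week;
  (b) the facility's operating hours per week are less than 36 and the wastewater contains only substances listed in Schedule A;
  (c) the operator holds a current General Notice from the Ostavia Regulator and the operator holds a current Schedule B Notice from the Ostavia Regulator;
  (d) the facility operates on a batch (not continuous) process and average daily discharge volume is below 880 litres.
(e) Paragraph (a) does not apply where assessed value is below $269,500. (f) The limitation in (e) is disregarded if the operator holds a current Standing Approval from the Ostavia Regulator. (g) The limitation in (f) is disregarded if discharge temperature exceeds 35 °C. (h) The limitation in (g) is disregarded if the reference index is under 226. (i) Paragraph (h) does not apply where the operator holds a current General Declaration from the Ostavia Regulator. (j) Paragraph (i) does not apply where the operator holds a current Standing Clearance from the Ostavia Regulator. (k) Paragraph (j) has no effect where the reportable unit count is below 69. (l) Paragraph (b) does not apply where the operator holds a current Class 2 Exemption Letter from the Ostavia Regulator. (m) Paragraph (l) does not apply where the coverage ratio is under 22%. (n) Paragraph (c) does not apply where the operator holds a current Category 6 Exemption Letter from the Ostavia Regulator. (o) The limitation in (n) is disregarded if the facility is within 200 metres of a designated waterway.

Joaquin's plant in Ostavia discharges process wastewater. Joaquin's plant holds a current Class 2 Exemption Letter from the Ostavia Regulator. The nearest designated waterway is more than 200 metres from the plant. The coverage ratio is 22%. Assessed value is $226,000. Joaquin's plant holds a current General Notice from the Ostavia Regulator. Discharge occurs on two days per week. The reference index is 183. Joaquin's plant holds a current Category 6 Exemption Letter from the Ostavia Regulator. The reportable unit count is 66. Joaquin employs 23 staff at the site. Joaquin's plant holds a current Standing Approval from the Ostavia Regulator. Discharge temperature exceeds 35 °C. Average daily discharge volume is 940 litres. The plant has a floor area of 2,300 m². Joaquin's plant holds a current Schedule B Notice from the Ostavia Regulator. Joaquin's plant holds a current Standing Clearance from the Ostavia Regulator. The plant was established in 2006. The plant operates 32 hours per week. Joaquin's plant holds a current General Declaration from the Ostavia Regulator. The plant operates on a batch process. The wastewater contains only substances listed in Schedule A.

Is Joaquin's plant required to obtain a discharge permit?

All of (a)'s requirements are met (the facility's floor area is 2,300 m², below the 2,600 m² limit; discharge occurs on no more than two days per week). But applying paragraphs (e)–(k): (e) operates against (a): assessed value is $226,000, below the $269,500 limit. (f) would limit (e) — a current Standing Approval is held — but (g) sets (f) aside: (g) is triggered — discharge temperature exceeds 35 °C. (h) applies (the reference index is 183, under the 226 limit), but is overridden by (i): (i) operates against (h): a current General Declaration is held. (j) would limit (i) — a current Standing Clearance is held — but (k) sets (j) aside: (k) operates — the reportable unit count is 66, below the 69 limit. So (a) is unavailable.
Exception (b) is satisfied on its face — the facility's operating hours per week are 32, less than the 36 limit; the wastewater is Schedule-A-only. But applying paragraphs (l)–(m): (l) operates against (b): a current Class 2 Exemption Letter is held. (m), which would lift (l), does not operate here — the coverage ratio is 22%, not under 22%. So (b) is unavailable.
Exception (c) is satisfied on its face — a current General Notice is held; a current Schedule B Notice is held. But: (n) operates against (c): a current Category 6 Exemption Letter is held. (o), which would lift (n), is inapplicable — the plant is more than 200 m from any designated waterway. So (c) is unavailable.
Exception (d) does not apply: average daily discharge volume is 940 litres, not below 880 litres.
No exception is made out. Joaquin's plant falls within the general rule.

Yes — Joaquin's plant must obtain a discharge permit.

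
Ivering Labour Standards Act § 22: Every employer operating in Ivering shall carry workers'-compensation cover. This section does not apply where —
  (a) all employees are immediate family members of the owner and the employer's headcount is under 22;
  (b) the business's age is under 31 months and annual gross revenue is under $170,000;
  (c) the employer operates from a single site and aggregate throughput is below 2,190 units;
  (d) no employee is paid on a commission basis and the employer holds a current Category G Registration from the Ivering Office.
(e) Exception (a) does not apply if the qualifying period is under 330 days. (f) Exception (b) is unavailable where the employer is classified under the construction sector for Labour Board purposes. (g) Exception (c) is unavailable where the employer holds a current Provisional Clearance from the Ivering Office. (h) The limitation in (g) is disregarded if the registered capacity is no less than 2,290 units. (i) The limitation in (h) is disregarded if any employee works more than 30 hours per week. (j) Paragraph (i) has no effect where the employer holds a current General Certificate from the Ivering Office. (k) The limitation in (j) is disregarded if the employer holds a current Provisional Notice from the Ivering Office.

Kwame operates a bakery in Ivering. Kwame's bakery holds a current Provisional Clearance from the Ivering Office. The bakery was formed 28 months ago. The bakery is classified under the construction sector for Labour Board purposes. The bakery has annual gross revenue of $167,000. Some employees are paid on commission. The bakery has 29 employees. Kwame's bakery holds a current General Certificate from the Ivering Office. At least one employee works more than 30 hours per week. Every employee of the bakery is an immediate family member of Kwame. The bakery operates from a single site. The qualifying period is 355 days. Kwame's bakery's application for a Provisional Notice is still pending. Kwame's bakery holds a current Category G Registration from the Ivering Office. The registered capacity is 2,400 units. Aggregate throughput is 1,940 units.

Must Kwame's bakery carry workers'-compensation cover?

No — exception (c) applies; Kwame's bakery is not required to carry workers'-compensation cover.

Exception (a) does not apply: the employer's headcount is 29, not under 22.
Exception (b): the business's age is 28 months, under the 31 months limit; annual gross revenue is $167,000, under the $170,000 limit — every condition holds. Turning to paragraph (f): (f) operates — the bakery is classified under the construction sector. (b) is therefore removed.
Exception (c)'s conditions are all satisfied: the employer operates from a single site; aggregate throughput is 1,940 units, below the 2,190 units limit. Applying paragraphs (g)–(k): (g) would limit (c) — a current Provisional Clearance is held — but (h) sets (g) aside: (h) operates against (g): the registered capacity is 2,400 units, meeting the 2,290 units threshold. (i) is engaged (at least one employee exceeds 30 hours/week), but is set aside by (j): (j) operates against (i): a current General Certificate is held. (k), which would lift (j), is inapplicable — no current Provisional Notice is held. Exception (c) stands.
Exception (d) fails — some employees are paid on commission.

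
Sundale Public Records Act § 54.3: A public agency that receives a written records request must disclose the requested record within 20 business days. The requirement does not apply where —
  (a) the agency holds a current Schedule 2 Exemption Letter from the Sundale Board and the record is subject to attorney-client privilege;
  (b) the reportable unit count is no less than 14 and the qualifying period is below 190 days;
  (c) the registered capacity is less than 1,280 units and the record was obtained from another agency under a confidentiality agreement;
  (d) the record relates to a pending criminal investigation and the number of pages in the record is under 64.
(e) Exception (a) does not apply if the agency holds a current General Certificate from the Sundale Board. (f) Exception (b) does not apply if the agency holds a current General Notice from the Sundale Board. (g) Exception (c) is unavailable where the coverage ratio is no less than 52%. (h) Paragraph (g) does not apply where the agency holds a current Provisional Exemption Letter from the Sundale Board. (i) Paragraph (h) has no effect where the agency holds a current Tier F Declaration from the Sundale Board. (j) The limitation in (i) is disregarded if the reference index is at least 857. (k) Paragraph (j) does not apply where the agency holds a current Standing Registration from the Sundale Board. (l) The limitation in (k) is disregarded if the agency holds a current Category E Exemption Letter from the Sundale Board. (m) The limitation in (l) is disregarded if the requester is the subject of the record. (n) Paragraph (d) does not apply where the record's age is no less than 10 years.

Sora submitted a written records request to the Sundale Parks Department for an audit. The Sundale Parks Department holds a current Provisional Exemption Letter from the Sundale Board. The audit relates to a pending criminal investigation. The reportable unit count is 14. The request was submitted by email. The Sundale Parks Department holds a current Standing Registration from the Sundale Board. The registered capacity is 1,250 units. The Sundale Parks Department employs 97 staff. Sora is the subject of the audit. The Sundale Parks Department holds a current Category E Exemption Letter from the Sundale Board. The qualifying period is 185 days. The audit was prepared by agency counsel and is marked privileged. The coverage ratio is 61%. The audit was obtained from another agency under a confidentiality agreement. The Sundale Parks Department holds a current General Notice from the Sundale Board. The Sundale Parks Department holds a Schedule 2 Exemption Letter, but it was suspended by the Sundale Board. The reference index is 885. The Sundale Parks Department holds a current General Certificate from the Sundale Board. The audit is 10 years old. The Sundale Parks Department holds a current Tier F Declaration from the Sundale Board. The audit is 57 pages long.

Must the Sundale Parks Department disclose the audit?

Exception (a) requires that the agency holds a current Schedule 2 Exemption Letter from the Sundale Board; but there is no Schedule 2 Exemption Letter in force, so (a) is unavailable.
Exception (b): the reportable unit count is 14, meeting the 14 threshold; the qualifying period is 185 days, below the 190 days limit — every condition holds. But applying paragraph (f): (f) operates against (b): a current General Notice is held. So (b) is unavailable.
All of (c)'s requirements are met (the registered capacity is 1,250 units, less than the 1,280 units limit; the audit was obtained under a confidentiality agreement). However, paragraphs (g)–(m) must be considered: (g) is triggered — the coverage ratio is 61%, meeting the 52% threshold. (h) applies (a current Provisional Exemption Letter is held), but is displaced by (i): (i) is engaged — a current Tier F Declaration is held. (j) would limit (i) — the reference index is 885, meeting the 857 threshold — but (k) sets (j) aside: (k) operates against (j): a current Standing Registration is held. (l) is engaged (a current Category E Exemption Letter is held), but is overridden by (m): (m) operates against (l): Sora is the subject of the audit. (c) is therefore removed.
Exception (d)'s conditions are all satisfied: the audit relates to a pending investigation; the number of pages in the record is 57, under the 64 limit. But: (n) applies — the record's age is 10 years, meeting the 10 years threshold. (d) is therefore removed.
Every exception is unavailable, so the rule governs.

Yes — the Sundale Parks Department must disclose the audit.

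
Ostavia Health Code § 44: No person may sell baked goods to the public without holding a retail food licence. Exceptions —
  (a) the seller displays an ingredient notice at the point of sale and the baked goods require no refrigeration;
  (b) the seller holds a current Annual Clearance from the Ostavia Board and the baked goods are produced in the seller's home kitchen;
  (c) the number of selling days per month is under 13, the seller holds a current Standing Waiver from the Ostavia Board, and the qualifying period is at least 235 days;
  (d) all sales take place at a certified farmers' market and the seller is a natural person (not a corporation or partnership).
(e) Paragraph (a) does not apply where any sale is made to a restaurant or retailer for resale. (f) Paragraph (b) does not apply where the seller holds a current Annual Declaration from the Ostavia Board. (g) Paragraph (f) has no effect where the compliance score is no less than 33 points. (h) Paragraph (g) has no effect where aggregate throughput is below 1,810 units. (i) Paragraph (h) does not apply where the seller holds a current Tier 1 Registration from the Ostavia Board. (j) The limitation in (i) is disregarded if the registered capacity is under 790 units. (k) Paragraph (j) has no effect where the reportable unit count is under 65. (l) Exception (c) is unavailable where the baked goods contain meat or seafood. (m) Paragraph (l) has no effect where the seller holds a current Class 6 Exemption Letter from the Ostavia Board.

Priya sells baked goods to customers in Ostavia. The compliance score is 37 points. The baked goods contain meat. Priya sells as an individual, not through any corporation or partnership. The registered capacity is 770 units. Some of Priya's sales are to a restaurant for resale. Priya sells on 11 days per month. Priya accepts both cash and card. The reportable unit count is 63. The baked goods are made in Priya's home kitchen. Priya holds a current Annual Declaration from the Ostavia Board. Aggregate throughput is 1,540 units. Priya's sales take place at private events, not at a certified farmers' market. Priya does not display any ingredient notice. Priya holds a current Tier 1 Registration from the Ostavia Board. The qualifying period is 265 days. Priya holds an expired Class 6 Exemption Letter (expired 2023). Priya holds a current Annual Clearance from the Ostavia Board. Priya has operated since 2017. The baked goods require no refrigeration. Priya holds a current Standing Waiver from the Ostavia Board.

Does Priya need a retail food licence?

Exception (a) does not apply: no ingredient notice is displayed.
All of (b)'s requirements are met (a current Annual Clearance is held; the baked goods are home-kitchen produced). As to paragraphs (f)–(k): (f) would limit (b) — a current Annual Declaration is held — but (g) sets (f) aside: (g) operates against (f): the compliance score is 37 points, meeting the 33 points threshold. (h) would limit (g) — aggregate throughput is 1,540 units, below the 1,810 units limit — but (i) sets (h) aside: (i) operates against (h): a current Tier 1 Registration is held. (j) would limit (i) — the registered capacity is 770 units, under the 790 units limit — but (k) sets (j) aside: (k) operates against (j): the reportable unit count is 63, under the 65 limit. Exception (b) stands.
Exception (c) is satisfied on its face — the number of selling days per month is 11, under the 13 limit; a current Standing Waiver is held; the qualifying period is 265 days, meeting the 235 days threshold. But applying paragraphs (l)–(m): (l) operates against (c): the baked goods contain meat. (m) is inapplicable (the Class 6 Exemption Letter is not current), so (l) stands. So (c) is unavailable.
Exception (d) fails — sales are at private events, not a certified farmers' market.

No — exception (b) applies; Priya is not required to hold a retail food licence.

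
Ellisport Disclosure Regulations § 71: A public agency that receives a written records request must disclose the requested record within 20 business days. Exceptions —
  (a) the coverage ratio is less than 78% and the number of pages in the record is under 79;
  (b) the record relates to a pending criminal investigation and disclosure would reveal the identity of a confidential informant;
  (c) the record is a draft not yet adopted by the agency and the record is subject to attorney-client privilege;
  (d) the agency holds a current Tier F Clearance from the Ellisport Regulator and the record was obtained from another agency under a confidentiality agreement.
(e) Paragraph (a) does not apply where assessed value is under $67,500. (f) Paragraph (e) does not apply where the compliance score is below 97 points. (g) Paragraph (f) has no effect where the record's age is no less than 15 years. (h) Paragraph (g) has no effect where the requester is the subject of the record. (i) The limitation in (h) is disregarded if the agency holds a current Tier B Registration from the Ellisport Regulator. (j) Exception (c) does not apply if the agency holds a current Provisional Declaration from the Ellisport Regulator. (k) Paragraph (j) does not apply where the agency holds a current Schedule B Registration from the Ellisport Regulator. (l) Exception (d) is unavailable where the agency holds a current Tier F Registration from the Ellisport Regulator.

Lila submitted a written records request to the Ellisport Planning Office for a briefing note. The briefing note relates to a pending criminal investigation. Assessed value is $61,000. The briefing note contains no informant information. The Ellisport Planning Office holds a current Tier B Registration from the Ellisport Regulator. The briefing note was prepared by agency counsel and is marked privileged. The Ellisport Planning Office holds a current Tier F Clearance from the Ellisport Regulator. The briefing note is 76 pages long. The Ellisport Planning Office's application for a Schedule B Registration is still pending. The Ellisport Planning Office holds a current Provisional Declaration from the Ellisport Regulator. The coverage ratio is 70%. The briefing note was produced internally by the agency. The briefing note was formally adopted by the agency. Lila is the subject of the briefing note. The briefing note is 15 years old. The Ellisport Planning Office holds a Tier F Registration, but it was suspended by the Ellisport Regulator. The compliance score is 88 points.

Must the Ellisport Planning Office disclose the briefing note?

Yes — the Ellisport Planning Office must disclose the briefing note.

Exception (a) is satisfied on its face — the coverage ratio is 70%, less than the 78% limit; the number of pages in the record is 76, under the 79 limit. But applying paragraphs (e)–(i): (e) operates against (a): assessed value is $61,000, under the $67,500 limit. (f) would limit (e) — the compliance score is 88 points, below the 97 points limit — but (g) sets (f) aside: (g) operates against (f): the record's age is 15 years, meeting the 15 years threshold. (h) is triggered (Lila is the subject of the briefing note), but yields to (i): (i) is engaged — a current Tier B Registration is held. Exception (a) does not apply.
Exception (b) fails — the briefing note contains no informant information.
Exception (c) does not apply: the briefing note has been formally adopted.
Exception (d) requires that the record was obtained from another agency under a confidentiality agreement; but the briefing note was produced internally, so (d) is unavailable.
No exception displaces § 71.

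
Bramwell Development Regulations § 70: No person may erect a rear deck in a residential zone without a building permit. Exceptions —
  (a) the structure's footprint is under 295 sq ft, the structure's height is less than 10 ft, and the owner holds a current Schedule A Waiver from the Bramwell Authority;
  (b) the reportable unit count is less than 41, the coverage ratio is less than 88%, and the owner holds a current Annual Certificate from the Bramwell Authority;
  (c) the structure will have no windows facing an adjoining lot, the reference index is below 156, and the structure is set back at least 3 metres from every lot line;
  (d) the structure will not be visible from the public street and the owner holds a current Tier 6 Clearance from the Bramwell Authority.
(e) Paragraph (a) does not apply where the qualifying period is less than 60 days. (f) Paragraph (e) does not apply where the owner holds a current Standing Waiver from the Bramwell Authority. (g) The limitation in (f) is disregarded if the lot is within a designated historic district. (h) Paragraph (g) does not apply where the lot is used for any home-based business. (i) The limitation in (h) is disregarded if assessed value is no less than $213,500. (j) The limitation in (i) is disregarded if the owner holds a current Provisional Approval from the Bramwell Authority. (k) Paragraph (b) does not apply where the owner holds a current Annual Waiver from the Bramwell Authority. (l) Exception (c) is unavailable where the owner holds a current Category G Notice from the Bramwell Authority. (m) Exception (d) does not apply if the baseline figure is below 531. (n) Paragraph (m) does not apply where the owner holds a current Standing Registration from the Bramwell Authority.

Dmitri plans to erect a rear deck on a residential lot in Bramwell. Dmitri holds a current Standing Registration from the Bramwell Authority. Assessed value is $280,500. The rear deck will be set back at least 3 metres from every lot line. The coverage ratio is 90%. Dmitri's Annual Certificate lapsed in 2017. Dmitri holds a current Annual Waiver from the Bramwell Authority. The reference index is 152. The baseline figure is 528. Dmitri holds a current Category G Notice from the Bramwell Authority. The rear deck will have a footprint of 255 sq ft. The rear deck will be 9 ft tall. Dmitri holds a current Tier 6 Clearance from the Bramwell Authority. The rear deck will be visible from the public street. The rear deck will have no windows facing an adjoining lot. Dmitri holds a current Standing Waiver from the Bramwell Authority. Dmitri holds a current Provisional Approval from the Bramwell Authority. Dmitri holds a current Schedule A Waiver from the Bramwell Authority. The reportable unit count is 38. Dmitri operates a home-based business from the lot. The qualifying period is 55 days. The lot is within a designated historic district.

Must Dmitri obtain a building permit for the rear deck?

Exception (a): the structure's footprint is 255 sq ft, under the 295 sq ft limit; the structure's height is 9 ft, less than the 10 ft limit; a current Schedule A Waiver is held — every condition holds. Considering the limiting provisions: (e) would limit (a) — the qualifying period is 55 days, less than the 60 days limit — but (f) sets (e) aside: (f) operates against (e): a current Standing Waiver is held. (g) would limit (f) — the lot is in a historic district — but (h) sets (g) aside: (h) applies — a home-based business operates on the lot. (i) operates (assessed value is $280,500, meeting the $213,500 threshold), but is itself disapplied by (j): (j) operates against (i): a current Provisional Approval is held. So (a) applies.
Exception (b) does not apply: the coverage ratio is 90%, not less than 88%.
Exception (c): no windows face an adjoining lot; the reference index is 152, below the 156 limit; the setback is at least 3 m on every side — every condition holds. But: (l) is triggered — a current Category G Notice is held. (c) is therefore removed.
Exception (d) does not apply: the structure will be visible from the street.

No — exception (a) applies; Dmitri does not need a building permit.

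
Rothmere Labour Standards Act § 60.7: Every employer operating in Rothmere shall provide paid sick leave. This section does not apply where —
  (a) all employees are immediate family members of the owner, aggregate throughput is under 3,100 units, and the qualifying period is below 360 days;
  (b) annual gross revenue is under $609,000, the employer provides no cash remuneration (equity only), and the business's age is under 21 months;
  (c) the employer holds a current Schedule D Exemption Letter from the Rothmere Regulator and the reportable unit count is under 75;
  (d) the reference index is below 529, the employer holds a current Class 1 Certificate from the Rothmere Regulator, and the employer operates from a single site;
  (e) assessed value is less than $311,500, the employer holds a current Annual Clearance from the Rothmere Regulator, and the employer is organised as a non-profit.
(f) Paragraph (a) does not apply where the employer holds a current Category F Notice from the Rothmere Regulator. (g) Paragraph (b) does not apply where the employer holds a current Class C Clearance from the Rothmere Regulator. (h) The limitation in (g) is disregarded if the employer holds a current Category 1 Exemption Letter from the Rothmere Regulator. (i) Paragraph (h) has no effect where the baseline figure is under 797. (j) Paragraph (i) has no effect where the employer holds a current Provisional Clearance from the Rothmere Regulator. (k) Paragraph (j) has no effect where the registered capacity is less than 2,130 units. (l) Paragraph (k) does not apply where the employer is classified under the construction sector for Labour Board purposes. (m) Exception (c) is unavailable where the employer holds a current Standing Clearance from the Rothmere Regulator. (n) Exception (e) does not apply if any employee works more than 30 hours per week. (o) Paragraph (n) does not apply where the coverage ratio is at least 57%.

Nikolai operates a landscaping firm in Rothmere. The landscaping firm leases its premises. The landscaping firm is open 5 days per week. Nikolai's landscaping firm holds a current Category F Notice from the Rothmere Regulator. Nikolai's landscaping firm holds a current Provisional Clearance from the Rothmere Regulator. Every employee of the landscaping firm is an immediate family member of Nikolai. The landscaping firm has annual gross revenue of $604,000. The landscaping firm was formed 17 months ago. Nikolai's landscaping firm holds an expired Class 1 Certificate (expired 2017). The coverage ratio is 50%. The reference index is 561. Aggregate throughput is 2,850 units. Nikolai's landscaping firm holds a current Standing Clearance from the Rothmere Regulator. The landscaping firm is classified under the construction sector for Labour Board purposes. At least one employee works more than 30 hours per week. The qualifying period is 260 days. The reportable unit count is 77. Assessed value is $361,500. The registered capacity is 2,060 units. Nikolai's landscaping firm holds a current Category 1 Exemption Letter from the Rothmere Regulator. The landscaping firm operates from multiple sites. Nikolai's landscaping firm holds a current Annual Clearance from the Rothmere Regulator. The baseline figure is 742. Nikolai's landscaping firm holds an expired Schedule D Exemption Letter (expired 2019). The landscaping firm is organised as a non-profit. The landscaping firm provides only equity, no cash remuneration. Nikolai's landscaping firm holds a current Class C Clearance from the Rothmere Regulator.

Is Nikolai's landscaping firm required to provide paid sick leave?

Exception (a): every employee is an immediate family member; aggregate throughput is 2,850 units, under the 3,100 units limit; the qualifying period is 260 days, below the 360 days limit — every condition holds. Turning to paragraph (f): (f) operates against (a): a current Category F Notice is held. Exception (a) does not apply.
Exception (b) is satisfied on its face — annual gross revenue is $604,000, under the $609,000 limit; remuneration is equity-only; the business's age is 17 months, under the 21 months limit. Under paragraphs (g)–(l): (g) is engaged (a current Class C Clearance is held), but is itself disapplied by (h): (h) is engaged — a current Category 1 Exemption Letter is held. (i) is engaged (the baseline figure is 742, under the 797 limit), but is itself disapplied by (j): (j) operates against (i): a current Provisional Clearance is held. (k) would limit (j) — the registered capacity is 2,060 units, less than the 2,130 units limit — but (l) sets (k) aside: (l) operates — the landscaping firm is classified under the construction sector. So (b) applies.
Exception (c) requires that the employer holds a current Schedule D Exemption Letter from the Rothmere Regulator; but there is no Schedule D Exemption Letter in force, so (c) is unavailable.
Exception (d) requires that the reference index is below 529; but the reference index is 561, not below 529, so (d) is unavailable.
Exception (e) does not apply: assessed value is $361,500, not less than $311,500.

No — exception (b) applies; Nikolai's landscaping firm is not required to provide paid sick leave.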